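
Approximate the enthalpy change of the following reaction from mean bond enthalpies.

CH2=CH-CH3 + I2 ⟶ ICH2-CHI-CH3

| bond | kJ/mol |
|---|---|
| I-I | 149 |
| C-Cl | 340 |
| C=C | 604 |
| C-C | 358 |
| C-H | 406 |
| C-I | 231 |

ΔH ≈ −67 kJ

Bonds broken (reactants):
  C-C: 1 × 358 = 358
  C-H: 6 × 406 = 2436
  C=C: 1 × 604 = 604
  I-I: 1 × 149 = 149
  Σ(broken) = 3547 kJ
Bonds formed (products):
  C-C: 2 × 358 = 716
  C-H: 6 × 406 = 2436
  C-I: 2 × 231 = 462
  Σ(formed) = 3614 kJ
ΔH = Σ(broken) − Σ(formed) = 3547 − 3614 = −67 kJ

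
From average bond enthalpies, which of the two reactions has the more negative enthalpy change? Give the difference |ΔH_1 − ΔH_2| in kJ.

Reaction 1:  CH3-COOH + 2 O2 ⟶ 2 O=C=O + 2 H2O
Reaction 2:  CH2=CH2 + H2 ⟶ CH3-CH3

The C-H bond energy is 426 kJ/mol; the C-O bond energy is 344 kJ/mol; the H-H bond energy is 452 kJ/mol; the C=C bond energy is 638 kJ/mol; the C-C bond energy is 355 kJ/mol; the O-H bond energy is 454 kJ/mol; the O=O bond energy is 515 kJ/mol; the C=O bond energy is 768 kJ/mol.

Reaction 1:
  Bonds broken (reactants):
    C-C: 1 × 355 = 355
    C-H: 3 × 426 = 1278
    C-O: 1 × 344 = 344
    C=O: 1 × 768 = 768
    O-H: 1 × 454 = 454
    O=O: 2 × 515 = 1030
    Σ(broken) = 4229 kJ
  Bonds formed (products):
    C=O: 4 × 768 = 3072
    O-H: 4 × 454 = 1816
    Σ(formed) = 4888 kJ
  ΔH_1 = 4229 − 4888 = −659 kJ
Reaction 2:
  Bonds broken (reactants):
    C-H: 4 × 426 = 1704
    C=C: 1 × 638 = 638
    H-H: 1 × 452 = 452
    Σ(broken) = 2794 kJ
  Bonds formed (products):
    C-C: 1 × 355 = 355
    C-H: 6 × 426 = 2556
    Σ(formed) = 2911 kJ
  ΔH_2 = 2794 − 2911 = −117 kJ
ΔH_1 − ΔH_2 = −542 kJ, so reaction 1 has the more negative ΔH; |ΔH_1 − ΔH_2| = 542 kJ.

Reaction 1, by 542 kJ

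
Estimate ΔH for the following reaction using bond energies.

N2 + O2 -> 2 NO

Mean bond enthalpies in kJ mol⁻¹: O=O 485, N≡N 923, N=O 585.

ΔH ≈ +238 kJ

Bonds broken (reactants):
  N≡N: 1 × 923 = 923
  O=O: 1 × 485 = 485
  Σ(broken) = 1408 kJ
Bonds formed (products):
  N=O: 2 × 585 = 1170
  Σ(formed) = 1170 kJ
ΔH = Σ(broken) − Σ(formed) = 1408 − 1170 = +238 kJ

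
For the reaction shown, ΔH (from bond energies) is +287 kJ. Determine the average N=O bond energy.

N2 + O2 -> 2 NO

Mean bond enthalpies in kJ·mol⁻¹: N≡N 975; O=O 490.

Let D be the N=O bond energy.
Σ(broken) = 1×975 + 1×490 = 1465
Σ(formed) = 2×D = 2D
ΔH = Σ(broken) − Σ(formed) = (1465) − (2D) = +1465 − 2D
Setting this equal to +287 kJ gives 2D = 1178, so D = 589 kJ/mol.

D(N=O) ≈ 589 kJ/mol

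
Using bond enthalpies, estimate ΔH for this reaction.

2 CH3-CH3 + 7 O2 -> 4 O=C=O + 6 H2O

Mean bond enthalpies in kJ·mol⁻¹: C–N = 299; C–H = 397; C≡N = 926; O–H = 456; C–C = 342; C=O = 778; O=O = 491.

Bonds broken (reactants):
  C–C: 2 × 342 = 684
  C–H: 12 × 397 = 4764
  O=O: 7 × 491 = 3437
  Σ(broken) = 8885 kJ
Bonds formed (products):
  C=O: 8 × 778 = 6224
  O–H: 12 × 456 = 5472
  Σ(formed) = 11696 kJ
ΔH = Σ(broken) − Σ(formed) = 8885 − 11696 = −2811 kJ

ΔH ≈ −2811 kJ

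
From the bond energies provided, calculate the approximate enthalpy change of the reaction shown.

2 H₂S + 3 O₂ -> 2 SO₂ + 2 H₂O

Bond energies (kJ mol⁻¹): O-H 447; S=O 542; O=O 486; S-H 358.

Bonds broken (reactants):
  O=O: 3 × 486 = 1458
  S-H: 4 × 358 = 1432
  Σ(broken) = 2890 kJ
Bonds formed (products):
  O-H: 4 × 447 = 1788
  S=O: 4 × 542 = 2168
  Σ(formed) = 3956 kJ
ΔH = Σ(broken) − Σ(formed) = 2890 − 3956 = −1066 kJ

ΔH ≈ −1066 kJ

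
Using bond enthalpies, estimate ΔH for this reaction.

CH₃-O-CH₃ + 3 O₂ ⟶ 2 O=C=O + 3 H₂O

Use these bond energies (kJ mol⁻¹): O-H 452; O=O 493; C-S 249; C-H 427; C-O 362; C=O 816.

ΔH ≈ −1211 kJ

Bonds broken (reactants):
  C-H: 6 × 427 = 2562
  C-O: 2 × 362 = 724
  O=O: 3 × 493 = 1479
  Σ(broken) = 4765 kJ
Bonds formed (products):
  C=O: 4 × 816 = 3264
  O-H: 6 × 452 = 2712
  Σ(formed) = 5976 kJ
ΔH = Σ(broken) − Σ(formed) = 4765 − 5976 = −1211 kJ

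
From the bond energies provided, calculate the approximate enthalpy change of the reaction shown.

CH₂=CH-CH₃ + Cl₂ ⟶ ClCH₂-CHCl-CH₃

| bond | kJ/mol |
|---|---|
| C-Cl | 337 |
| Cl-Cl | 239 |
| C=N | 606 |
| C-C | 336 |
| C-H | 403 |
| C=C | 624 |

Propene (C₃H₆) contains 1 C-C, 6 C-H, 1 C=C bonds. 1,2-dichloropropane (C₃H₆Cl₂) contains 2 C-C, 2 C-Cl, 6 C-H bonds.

Bonds broken (reactants):
  C-C: 1 × 336 = 336
  C-H: 6 × 403 = 2418
  C=C: 1 × 624 = 624
  Cl-Cl: 1 × 239 = 239
  Σ(broken) = 3617 kJ
Bonds formed (products):
  C-C: 2 × 336 = 672
  C-Cl: 2 × 337 = 674
  C-H: 6 × 403 = 2418
  Σ(formed) = 3764 kJ
ΔH = Σ(broken) − Σ(formed) = 3617 − 3764 = −147 kJ

ΔH ≈ −147 kJ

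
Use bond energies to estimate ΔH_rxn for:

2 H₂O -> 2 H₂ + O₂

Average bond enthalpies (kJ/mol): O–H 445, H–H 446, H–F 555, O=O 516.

Bonds broken (reactants):
  O–H: 4 × 445 = 1780
  Σ(broken) = 1780 kJ
Bonds formed (products):
  H–H: 2 × 446 = 892
  O=O: 1 × 516 = 516
  Σ(formed) = 1408 kJ
ΔH = Σ(broken) − Σ(formed) = 1780 − 1408 = +372 kJ

ΔH ≈ +372 kJ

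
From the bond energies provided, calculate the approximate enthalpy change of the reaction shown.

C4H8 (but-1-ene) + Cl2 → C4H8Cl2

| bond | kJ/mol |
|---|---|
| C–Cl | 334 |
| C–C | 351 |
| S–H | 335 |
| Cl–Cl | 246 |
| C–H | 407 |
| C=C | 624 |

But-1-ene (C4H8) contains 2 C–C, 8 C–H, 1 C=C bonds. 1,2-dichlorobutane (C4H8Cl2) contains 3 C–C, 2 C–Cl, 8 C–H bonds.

ΔH ≈ −149 kJ

Bonds broken (reactants):
  C–C: 2 × 351 = 702
  C–H: 8 × 407 = 3256
  C=C: 1 × 624 = 624
  Cl–Cl: 1 × 246 = 246
  Σ(broken) = 4828 kJ
Bonds formed (products):
  C–C: 3 × 351 = 1053
  C–Cl: 2 × 334 = 668
  C–H: 8 × 407 = 3256
  Σ(formed) = 4977 kJ
ΔH = Σ(broken) − Σ(formed) = 4828 − 4977 = −149 kJ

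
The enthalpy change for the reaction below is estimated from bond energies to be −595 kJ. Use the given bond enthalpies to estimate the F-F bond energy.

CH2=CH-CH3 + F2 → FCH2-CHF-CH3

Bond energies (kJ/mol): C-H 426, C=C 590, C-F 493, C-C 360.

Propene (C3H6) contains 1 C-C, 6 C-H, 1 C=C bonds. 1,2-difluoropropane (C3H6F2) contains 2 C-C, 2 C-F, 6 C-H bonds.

Let D be the F-F bond energy.
Σ(broken) = 1×360 + 6×426 + 1×590 + 1×D = 3506 + D
Σ(formed) = 2×360 + 2×493 + 6×426 = 4262
ΔH = Σ(broken) − Σ(formed) = (3506 + D) − (4262) = −756 + D
Setting this equal to −595 kJ gives D = 161 kJ/mol.

D(F-F) ≈ 161 kJ/mol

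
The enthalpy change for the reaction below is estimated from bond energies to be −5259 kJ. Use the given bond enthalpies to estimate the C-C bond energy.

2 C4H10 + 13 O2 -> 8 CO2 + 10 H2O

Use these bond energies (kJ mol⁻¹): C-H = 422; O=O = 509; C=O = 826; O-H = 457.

Let D be the C-C bond energy.
Σ(broken) = 6×D + 20×422 + 13×509 = 15057 + 6D
Σ(formed) = 16×826 + 20×457 = 22356
ΔH = Σ(broken) − Σ(formed) = (15057 + 6D) − (22356) = −7299 + 6D
Setting this equal to −5259 kJ gives 6D = 2040, so D = 340 kJ/mol.

D(C-C) ≈ 340 kJ/mol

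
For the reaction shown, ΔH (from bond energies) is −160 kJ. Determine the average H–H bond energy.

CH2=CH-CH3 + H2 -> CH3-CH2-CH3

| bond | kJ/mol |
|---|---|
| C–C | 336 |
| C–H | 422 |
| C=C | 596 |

Let D be the H–H bond energy.
Σ(broken) = 1×336 + 6×422 + 1×596 + 1×D = 3464 + D
Σ(formed) = 2×336 + 8×422 = 4048
ΔH = Σ(broken) − Σ(formed) = (3464 + D) − (4048) = −584 + D
Setting this equal to −160 kJ gives D = 424 kJ/mol.

D(H–H) ≈ 424 kJ/mol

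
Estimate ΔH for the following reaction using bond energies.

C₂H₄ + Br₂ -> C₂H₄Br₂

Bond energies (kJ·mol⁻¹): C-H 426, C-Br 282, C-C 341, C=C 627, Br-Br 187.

ΔH ≈ −91 kJ

Bonds broken (reactants):
  Br-Br: 1 × 187 = 187
  C-H: 4 × 426 = 1704
  C=C: 1 × 627 = 627
  Σ(broken) = 2518 kJ
Bonds formed (products):
  C-Br: 2 × 282 = 564
  C-C: 1 × 341 = 341
  C-H: 4 × 426 = 1704
  Σ(formed) = 2609 kJ
ΔH = Σ(broken) − Σ(formed) = 2518 − 2609 = −91 kJ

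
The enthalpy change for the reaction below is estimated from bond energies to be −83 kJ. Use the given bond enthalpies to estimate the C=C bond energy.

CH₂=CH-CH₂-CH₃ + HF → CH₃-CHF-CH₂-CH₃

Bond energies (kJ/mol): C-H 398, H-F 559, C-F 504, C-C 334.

Let D be the C=C bond energy.
Σ(broken) = 2×334 + 8×398 + 1×D + 1×559 = 4411 + D
Σ(formed) = 3×334 + 1×504 + 9×398 = 5088
ΔH = Σ(broken) − Σ(formed) = (4411 + D) − (5088) = −677 + D
Setting this equal to −83 kJ gives D = 594 kJ/mol.

D(C=C) ≈ 594 kJ/mol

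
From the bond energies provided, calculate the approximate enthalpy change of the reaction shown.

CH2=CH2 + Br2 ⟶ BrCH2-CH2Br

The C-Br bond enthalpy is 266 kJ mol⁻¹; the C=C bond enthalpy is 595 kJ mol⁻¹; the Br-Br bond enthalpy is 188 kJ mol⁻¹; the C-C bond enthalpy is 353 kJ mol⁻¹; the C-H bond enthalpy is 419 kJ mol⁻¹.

Bonds broken (reactants):
  Br-Br: 1 × 188 = 188
  C-H: 4 × 419 = 1676
  C=C: 1 × 595 = 595
  Σ(broken) = 2459 kJ
Bonds formed (products):
  C-Br: 2 × 266 = 532
  C-C: 1 × 353 = 353
  C-H: 4 × 419 = 1676
  Σ(formed) = 2561 kJ
ΔH = Σ(broken) − Σ(formed) = 2459 − 2561 = −102 kJ

ΔH ≈ −102 kJ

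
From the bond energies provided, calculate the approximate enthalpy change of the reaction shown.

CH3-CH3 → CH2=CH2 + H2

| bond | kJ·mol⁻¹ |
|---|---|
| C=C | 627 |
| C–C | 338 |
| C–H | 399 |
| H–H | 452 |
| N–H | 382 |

Bonds broken (reactants):
  C–C: 1 × 338 = 338
  C–H: 6 × 399 = 2394
  Σ(broken) = 2732 kJ
Bonds formed (products):
  C–H: 4 × 399 = 1596
  C=C: 1 × 627 = 627
  H–H: 1 × 452 = 452
  Σ(formed) = 2675 kJ
ΔH = Σ(broken) − Σ(formed) = 2732 − 2675 = +57 kJ

ΔH ≈ +57 kJ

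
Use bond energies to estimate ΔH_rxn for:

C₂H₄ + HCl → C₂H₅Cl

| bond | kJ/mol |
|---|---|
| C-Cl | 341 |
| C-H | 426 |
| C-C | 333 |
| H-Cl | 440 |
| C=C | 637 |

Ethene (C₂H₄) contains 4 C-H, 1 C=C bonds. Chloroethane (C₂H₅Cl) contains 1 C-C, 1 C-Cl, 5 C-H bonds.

ΔH ≈ −23 kJ

Bonds broken (reactants):
  C-H: 4 × 426 = 1704
  C=C: 1 × 637 = 637
  H-Cl: 1 × 440 = 440
  Σ(broken) = 2781 kJ
Bonds formed (products):
  C-C: 1 × 333 = 333
  C-Cl: 1 × 341 = 341
  C-H: 5 × 426 = 2130
  Σ(formed) = 2804 kJ
ΔH = Σ(broken) − Σ(formed) = 2781 − 2804 = −23 kJ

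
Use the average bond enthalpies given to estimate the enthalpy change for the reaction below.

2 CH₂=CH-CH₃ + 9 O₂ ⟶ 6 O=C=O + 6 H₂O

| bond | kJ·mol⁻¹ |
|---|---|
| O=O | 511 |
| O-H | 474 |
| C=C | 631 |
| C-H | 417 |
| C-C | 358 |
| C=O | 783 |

ΔH ≈ −3503 kJ

Bonds broken (reactants):
  C-C: 2 × 358 = 716
  C-H: 12 × 417 = 5004
  C=C: 2 × 631 = 1262
  O=O: 9 × 511 = 4599
  Σ(broken) = 11581 kJ
Bonds formed (products):
  C=O: 12 × 783 = 9396
  O-H: 12 × 474 = 5688
  Σ(formed) = 15084 kJ
ΔH = Σ(broken) − Σ(formed) = 11581 − 15084 = −3503 kJ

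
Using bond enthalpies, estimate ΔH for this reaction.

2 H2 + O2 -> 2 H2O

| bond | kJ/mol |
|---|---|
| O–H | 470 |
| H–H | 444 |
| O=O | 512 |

ΔH ≈ −480 kJ

Bonds broken (reactants):
  H–H: 2 × 444 = 888
  O=O: 1 × 512 = 512
  Σ(broken) = 1400 kJ
Bonds formed (products):
  O–H: 4 × 470 = 1880
  Σ(formed) = 1880 kJ
ΔH = Σ(broken) − Σ(formed) = 1400 − 1880 = −480 kJ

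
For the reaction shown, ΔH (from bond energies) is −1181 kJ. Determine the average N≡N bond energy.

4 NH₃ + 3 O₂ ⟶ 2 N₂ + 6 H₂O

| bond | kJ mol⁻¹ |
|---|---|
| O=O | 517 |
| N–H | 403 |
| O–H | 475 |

Let D be the N≡N bond energy.
Σ(broken) = 12×403 + 3×517 = 6387
Σ(formed) = 2×D + 12×475 = 5700 + 2D
ΔH = Σ(broken) − Σ(formed) = (6387) − (5700 + 2D) = +687 − 2D
Setting this equal to −1181 kJ gives 2D = 1868, so D = 934 kJ/mol.

D(N≡N) ≈ 934 kJ/mol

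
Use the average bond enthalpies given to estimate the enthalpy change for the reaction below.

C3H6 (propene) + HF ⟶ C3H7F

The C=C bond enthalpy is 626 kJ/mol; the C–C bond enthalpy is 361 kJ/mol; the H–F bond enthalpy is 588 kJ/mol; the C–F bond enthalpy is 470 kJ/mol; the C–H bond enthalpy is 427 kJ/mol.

ΔH ≈ −44 kJ

Bonds broken (reactants):
  C–C: 1 × 361 = 361
  C–H: 6 × 427 = 2562
  C=C: 1 × 626 = 626
  H–F: 1 × 588 = 588
  Σ(broken) = 4137 kJ
Bonds formed (products):
  C–C: 2 × 361 = 722
  C–F: 1 × 470 = 470
  C–H: 7 × 427 = 2989
  Σ(formed) = 4181 kJ
ΔH = Σ(broken) − Σ(formed) = 4137 − 4181 = −44 kJ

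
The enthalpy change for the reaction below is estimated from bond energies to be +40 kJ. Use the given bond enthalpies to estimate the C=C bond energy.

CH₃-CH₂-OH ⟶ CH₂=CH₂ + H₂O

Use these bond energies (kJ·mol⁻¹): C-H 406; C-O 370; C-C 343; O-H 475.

Let D be the C=C bond energy.
Σ(broken) = 1×343 + 5×406 + 1×370 + 1×475 = 3218
Σ(formed) = 4×406 + 1×D + 2×475 = 2574 + D
ΔH = Σ(broken) − Σ(formed) = (3218) − (2574 + D) = +644 − D
Setting this equal to +40 kJ gives D = 604 kJ/mol.

D(C=C) ≈ 604 kJ/mol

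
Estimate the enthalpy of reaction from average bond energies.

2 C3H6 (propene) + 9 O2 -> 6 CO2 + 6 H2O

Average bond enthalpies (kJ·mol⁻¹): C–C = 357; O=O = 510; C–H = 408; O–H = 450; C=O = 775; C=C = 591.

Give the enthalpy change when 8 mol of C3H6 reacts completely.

Bonds broken (reactants):
  C–C: 2 × 357 = 714
  C–H: 12 × 408 = 4896
  C=C: 2 × 591 = 1182
  O=O: 9 × 510 = 4590
  Σ(broken) = 11382 kJ
Bonds formed (products):
  C=O: 12 × 775 = 9300
  O–H: 12 × 450 = 5400
  Σ(formed) = 14700 kJ
ΔH = Σ(broken) − Σ(formed) = 11382 − 14700 = −3318 kJ
For 4× the reaction as written: 4 × (−3318) = −13272 kJ

ΔH = −13272 kJ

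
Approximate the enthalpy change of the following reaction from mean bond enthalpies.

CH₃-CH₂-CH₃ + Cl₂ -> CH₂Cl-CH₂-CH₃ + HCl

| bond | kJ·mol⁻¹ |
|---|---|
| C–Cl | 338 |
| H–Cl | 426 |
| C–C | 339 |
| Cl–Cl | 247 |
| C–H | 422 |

Bonds broken (reactants):
  C–C: 2 × 339 = 678
  C–H: 8 × 422 = 3376
  Cl–Cl: 1 × 247 = 247
  Σ(broken) = 4301 kJ
Bonds formed (products):
  C–C: 2 × 339 = 678
  C–Cl: 1 × 338 = 338
  C–H: 7 × 422 = 2954
  H–Cl: 1 × 426 = 426
  Σ(formed) = 4396 kJ
ΔH = Σ(broken) − Σ(formed) = 4301 − 4396 = −95 kJ

ΔH ≈ −95 kJ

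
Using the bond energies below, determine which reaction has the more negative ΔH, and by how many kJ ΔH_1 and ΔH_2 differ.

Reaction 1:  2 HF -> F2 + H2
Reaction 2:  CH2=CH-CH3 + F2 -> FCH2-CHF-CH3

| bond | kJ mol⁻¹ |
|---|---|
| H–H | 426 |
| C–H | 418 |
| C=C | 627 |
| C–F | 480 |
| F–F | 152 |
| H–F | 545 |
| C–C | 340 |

Reaction 1:
  Bonds broken (reactants):
    H–F: 2 × 545 = 1090
    Σ(broken) = 1090 kJ
  Bonds formed (products):
    F–F: 1 × 152 = 152
    H–H: 1 × 426 = 426
    Σ(formed) = 578 kJ
  ΔH_1 = 1090 − 578 = +512 kJ
Reaction 2:
  Bonds broken (reactants):
    C–C: 1 × 340 = 340
    C–H: 6 × 418 = 2508
    C=C: 1 × 627 = 627
    F–F: 1 × 152 = 152
    Σ(broken) = 3627 kJ
  Bonds formed (products):
    C–C: 2 × 340 = 680
    C–F: 2 × 480 = 960
    C–H: 6 × 418 = 2508
    Σ(formed) = 4148 kJ
  ΔH_2 = 3627 − 4148 = −521 kJ
ΔH_1 − ΔH_2 = +1033 kJ, so reaction 2 has the more negative ΔH; |ΔH_1 − ΔH_2| = 1033 kJ.

Reaction 2, by 1033 kJ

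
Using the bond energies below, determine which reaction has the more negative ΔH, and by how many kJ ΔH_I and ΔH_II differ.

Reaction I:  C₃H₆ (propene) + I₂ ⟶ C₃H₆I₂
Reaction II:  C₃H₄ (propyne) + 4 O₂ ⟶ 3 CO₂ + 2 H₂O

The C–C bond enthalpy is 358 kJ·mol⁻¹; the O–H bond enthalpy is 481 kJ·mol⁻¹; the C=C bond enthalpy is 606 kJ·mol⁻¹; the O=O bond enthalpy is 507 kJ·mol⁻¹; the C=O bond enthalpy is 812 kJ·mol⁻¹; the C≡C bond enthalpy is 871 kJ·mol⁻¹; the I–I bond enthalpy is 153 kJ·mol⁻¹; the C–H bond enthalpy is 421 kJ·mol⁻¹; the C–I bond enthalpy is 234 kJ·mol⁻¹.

Reaction II, by 1788 kJ

Reaction I:
  Bonds broken (reactants):
    C–C: 1 × 358 = 358
    C–H: 6 × 421 = 2526
    C=C: 1 × 606 = 606
    I–I: 1 × 153 = 153
    Σ(broken) = 3643 kJ
  Bonds formed (products):
    C–C: 2 × 358 = 716
    C–H: 6 × 421 = 2526
    C–I: 2 × 234 = 468
    Σ(formed) = 3710 kJ
  ΔH_I = 3643 − 3710 = −67 kJ
Reaction II:
  Bonds broken (reactants):
    C≡C: 1 × 871 = 871
    C–C: 1 × 358 = 358
    C–H: 4 × 421 = 1684
    O=O: 4 × 507 = 2028
    Σ(broken) = 4941 kJ
  Bonds formed (products):
    C=O: 6 × 812 = 4872
    O–H: 4 × 481 = 1924
    Σ(formed) = 6796 kJ
  ΔH_II = 4941 − 6796 = −1855 kJ
ΔH_I − ΔH_II = +1788 kJ, so reaction II has the more negative ΔH; |ΔH_I − ΔH_II| = 1788 kJ.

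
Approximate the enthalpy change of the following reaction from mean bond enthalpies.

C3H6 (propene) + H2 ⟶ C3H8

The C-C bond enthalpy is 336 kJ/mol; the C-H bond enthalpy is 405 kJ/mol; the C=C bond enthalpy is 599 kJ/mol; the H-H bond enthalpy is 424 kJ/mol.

Bonds broken (reactants):
  C-C: 1 × 336 = 336
  C-H: 6 × 405 = 2430
  C=C: 1 × 599 = 599
  H-H: 1 × 424 = 424
  Σ(broken) = 3789 kJ
Bonds formed (products):
  C-C: 2 × 336 = 672
  C-H: 8 × 405 = 3240
  Σ(formed) = 3912 kJ
ΔH = Σ(broken) − Σ(formed) = 3789 − 3912 = −123 kJ

ΔH ≈ −123 kJ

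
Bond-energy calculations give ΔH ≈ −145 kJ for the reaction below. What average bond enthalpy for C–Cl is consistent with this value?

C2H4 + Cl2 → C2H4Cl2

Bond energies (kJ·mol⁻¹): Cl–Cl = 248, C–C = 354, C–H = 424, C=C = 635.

Let D be the C–Cl bond energy.
Σ(broken) = 4×424 + 1×635 + 1×248 = 2579
Σ(formed) = 1×354 + 2×D + 4×424 = 2050 + 2D
ΔH = Σ(broken) − Σ(formed) = (2579) − (2050 + 2D) = +529 − 2D
Setting this equal to −145 kJ gives 2D = 674, so D = 337 kJ/mol.

D(C–Cl) ≈ 337 kJ/mol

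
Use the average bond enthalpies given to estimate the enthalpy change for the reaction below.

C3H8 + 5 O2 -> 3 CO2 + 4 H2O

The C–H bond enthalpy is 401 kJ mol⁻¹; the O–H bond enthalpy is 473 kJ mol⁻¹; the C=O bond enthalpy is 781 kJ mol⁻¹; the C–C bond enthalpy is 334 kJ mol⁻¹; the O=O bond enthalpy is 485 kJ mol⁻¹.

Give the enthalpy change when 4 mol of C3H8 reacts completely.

ΔH = −8676 kJ

Bonds broken (reactants):
  C–C: 2 × 334 = 668
  C–H: 8 × 401 = 3208
  O=O: 5 × 485 = 2425
  Σ(broken) = 6301 kJ
Bonds formed (products):
  C=O: 6 × 781 = 4686
  O–H: 8 × 473 = 3784
  Σ(formed) = 8470 kJ
ΔH = Σ(broken) − Σ(formed) = 6301 − 8470 = −2169 kJ
For 4× the reaction as written: 4 × (−2169) = −8676 kJ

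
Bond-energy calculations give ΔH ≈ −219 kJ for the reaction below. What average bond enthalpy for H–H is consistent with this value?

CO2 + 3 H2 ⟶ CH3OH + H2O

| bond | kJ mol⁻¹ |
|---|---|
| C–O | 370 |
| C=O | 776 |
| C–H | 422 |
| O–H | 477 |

D(H–H) ≈ 432 kJ/mol

Let D be the H–H bond energy.
Σ(broken) = 2×776 + 3×D = 1552 + 3D
Σ(formed) = 3×422 + 1×370 + 3×477 = 3067
ΔH = Σ(broken) − Σ(formed) = (1552 + 3D) − (3067) = −1515 + 3D
Setting this equal to −219 kJ gives 3D = 1296, so D = 432 kJ/mol.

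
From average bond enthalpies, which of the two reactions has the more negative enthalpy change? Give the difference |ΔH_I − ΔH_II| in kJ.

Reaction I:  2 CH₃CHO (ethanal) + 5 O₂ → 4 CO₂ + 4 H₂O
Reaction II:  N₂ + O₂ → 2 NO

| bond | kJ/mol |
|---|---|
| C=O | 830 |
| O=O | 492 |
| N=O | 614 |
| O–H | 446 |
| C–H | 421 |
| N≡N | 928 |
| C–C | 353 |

Reaction I:
  Bonds broken (reactants):
    C–C: 2 × 353 = 706
    C–H: 8 × 421 = 3368
    C=O: 2 × 830 = 1660
    O=O: 5 × 492 = 2460
    Σ(broken) = 8194 kJ
  Bonds formed (products):
    C=O: 8 × 830 = 6640
    O–H: 8 × 446 = 3568
    Σ(formed) = 10208 kJ
  ΔH_I = 8194 − 10208 = −2014 kJ
Reaction II:
  Bonds broken (reactants):
    N≡N: 1 × 928 = 928
    O=O: 1 × 492 = 492
    Σ(broken) = 1420 kJ
  Bonds formed (products):
    N=O: 2 × 614 = 1228
    Σ(formed) = 1228 kJ
  ΔH_II = 1420 − 1228 = +192 kJ
ΔH_I − ΔH_II = −2206 kJ, so reaction I has the more negative ΔH; |ΔH_I − ΔH_II| = 2206 kJ.

Reaction I, by 2206 kJ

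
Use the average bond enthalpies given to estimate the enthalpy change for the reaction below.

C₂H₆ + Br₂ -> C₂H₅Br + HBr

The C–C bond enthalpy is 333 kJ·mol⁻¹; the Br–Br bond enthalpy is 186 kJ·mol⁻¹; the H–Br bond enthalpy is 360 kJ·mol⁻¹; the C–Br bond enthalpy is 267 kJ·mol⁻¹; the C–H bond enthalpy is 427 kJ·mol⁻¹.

Bonds broken (reactants):
  Br–Br: 1 × 186 = 186
  C–C: 1 × 333 = 333
  C–H: 6 × 427 = 2562
  Σ(broken) = 3081 kJ
Bonds formed (products):
  C–Br: 1 × 267 = 267
  C–C: 1 × 333 = 333
  C–H: 5 × 427 = 2135
  H–Br: 1 × 360 = 360
  Σ(formed) = 3095 kJ
ΔH = Σ(broken) − Σ(formed) = 3081 − 3095 = −14 kJ

ΔH ≈ −14 kJ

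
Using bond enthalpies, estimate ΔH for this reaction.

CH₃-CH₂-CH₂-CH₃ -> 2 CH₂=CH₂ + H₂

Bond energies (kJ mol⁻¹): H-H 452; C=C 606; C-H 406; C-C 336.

ΔH ≈ +156 kJ

Bonds broken (reactants):
  C-C: 3 × 336 = 1008
  C-H: 10 × 406 = 4060
  Σ(broken) = 5068 kJ
Bonds formed (products):
  C-H: 8 × 406 = 3248
  C=C: 2 × 606 = 1212
  H-H: 1 × 452 = 452
  Σ(formed) = 4912 kJ
ΔH = Σ(broken) − Σ(formed) = 5068 − 4912 = +156 kJ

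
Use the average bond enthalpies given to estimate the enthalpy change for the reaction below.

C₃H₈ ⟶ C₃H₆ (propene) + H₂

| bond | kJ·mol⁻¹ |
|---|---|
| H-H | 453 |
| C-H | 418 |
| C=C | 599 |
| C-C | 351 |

Bonds broken (reactants):
  C-C: 2 × 351 = 702
  C-H: 8 × 418 = 3344
  Σ(broken) = 4046 kJ
Bonds formed (products):
  C-C: 1 × 351 = 351
  C-H: 6 × 418 = 2508
  C=C: 1 × 599 = 599
  H-H: 1 × 453 = 453
  Σ(formed) = 3911 kJ
ΔH = Σ(broken) − Σ(formed) = 4046 − 3911 = +135 kJ

ΔH ≈ +135 kJ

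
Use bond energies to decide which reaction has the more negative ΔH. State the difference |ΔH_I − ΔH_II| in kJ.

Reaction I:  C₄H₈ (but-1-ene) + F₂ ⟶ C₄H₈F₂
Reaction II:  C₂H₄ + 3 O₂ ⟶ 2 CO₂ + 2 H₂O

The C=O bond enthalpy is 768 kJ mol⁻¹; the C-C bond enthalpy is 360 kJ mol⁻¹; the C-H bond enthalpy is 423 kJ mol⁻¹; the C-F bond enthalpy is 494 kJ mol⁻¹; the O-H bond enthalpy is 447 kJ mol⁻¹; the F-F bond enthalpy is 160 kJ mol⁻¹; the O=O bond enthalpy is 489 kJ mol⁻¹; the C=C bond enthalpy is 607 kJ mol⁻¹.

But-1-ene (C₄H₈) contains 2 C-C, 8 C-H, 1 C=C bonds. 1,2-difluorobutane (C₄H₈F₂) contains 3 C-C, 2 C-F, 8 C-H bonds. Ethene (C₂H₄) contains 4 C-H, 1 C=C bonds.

Reaction II, by 513 kJ

Reaction I:
  Bonds broken (reactants):
    C-C: 2 × 360 = 720
    C-H: 8 × 423 = 3384
    C=C: 1 × 607 = 607
    F-F: 1 × 160 = 160
    Σ(broken) = 4871 kJ
  Bonds formed (products):
    C-C: 3 × 360 = 1080
    C-F: 2 × 494 = 988
    C-H: 8 × 423 = 3384
    Σ(formed) = 5452 kJ
  ΔH_I = 4871 − 5452 = −581 kJ
Reaction II:
  Bonds broken (reactants):
    C-H: 4 × 423 = 1692
    C=C: 1 × 607 = 607
    O=O: 3 × 489 = 1467
    Σ(broken) = 3766 kJ
  Bonds formed (products):
    C=O: 4 × 768 = 3072
    O-H: 4 × 447 = 1788
    Σ(formed) = 4860 kJ
  ΔH_II = 3766 − 4860 = −1094 kJ
ΔH_I − ΔH_II = +513 kJ, so reaction II has the more negative ΔH; |ΔH_I − ΔH_II| = 513 kJ.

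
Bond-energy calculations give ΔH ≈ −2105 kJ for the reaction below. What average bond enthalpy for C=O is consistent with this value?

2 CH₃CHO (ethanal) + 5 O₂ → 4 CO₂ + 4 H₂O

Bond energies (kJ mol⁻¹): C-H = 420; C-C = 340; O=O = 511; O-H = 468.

Let D be the C=O bond energy.
Σ(broken) = 2×340 + 8×420 + 2×D + 5×511 = 6595 + 2D
Σ(formed) = 8×D + 8×468 = 3744 + 8D
ΔH = Σ(broken) − Σ(formed) = (6595 + 2D) − (3744 + 8D) = +2851 − 6D
Setting this equal to −2105 kJ gives 6D = 4956, so D = 826 kJ/mol.

D(C=O) ≈ 826 kJ/mol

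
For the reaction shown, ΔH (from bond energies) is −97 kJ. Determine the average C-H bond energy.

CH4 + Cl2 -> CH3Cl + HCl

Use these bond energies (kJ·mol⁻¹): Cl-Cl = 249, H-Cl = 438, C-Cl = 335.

D(C-H) ≈ 427 kJ/mol

Let D be the C-H bond energy.
Σ(broken) = 4×D + 1×249 = 249 + 4D
Σ(formed) = 1×335 + 3×D + 1×438 = 773 + 3D
ΔH = Σ(broken) − Σ(formed) = (249 + 4D) − (773 + 3D) = −524 + D
Setting this equal to −97 kJ gives D = 427 kJ/mol.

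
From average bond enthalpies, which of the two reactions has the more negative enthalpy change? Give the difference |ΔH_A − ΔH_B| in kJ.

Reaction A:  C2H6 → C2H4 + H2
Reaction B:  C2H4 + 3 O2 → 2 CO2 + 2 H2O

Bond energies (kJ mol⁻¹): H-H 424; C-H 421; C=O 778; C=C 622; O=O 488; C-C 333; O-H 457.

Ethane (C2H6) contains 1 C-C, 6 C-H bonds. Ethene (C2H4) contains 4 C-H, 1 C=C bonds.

Reaction A:
  Bonds broken (reactants):
    C-C: 1 × 333 = 333
    C-H: 6 × 421 = 2526
    Σ(broken) = 2859 kJ
  Bonds formed (products):
    C-H: 4 × 421 = 1684
    C=C: 1 × 622 = 622
    H-H: 1 × 424 = 424
    Σ(formed) = 2730 kJ
  ΔH_A = 2859 − 2730 = +129 kJ
Reaction B:
  Bonds broken (reactants):
    C-H: 4 × 421 = 1684
    C=C: 1 × 622 = 622
    O=O: 3 × 488 = 1464
    Σ(broken) = 3770 kJ
  Bonds formed (products):
    C=O: 4 × 778 = 3112
    O-H: 4 × 457 = 1828
    Σ(formed) = 4940 kJ
  ΔH_B = 3770 − 4940 = −1170 kJ
ΔH_A − ΔH_B = +1299 kJ, so reaction B has the more negative ΔH; |ΔH_A − ΔH_B| = 1299 kJ.

Reaction B, by 1299 kJ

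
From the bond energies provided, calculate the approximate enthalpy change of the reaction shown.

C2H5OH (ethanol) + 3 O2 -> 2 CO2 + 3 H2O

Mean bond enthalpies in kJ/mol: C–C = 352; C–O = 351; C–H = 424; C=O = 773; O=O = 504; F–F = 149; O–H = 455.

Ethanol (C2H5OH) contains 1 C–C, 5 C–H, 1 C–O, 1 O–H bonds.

ΔH ≈ −1032 kJ

Bonds broken (reactants):
  C–C: 1 × 352 = 352
  C–H: 5 × 424 = 2120
  C–O: 1 × 351 = 351
  O–H: 1 × 455 = 455
  O=O: 3 × 504 = 1512
  Σ(broken) = 4790 kJ
Bonds formed (products):
  C=O: 4 × 773 = 3092
  O–H: 6 × 455 = 2730
  Σ(formed) = 5822 kJ
ΔH = Σ(broken) − Σ(formed) = 4790 − 5822 = −1032 kJ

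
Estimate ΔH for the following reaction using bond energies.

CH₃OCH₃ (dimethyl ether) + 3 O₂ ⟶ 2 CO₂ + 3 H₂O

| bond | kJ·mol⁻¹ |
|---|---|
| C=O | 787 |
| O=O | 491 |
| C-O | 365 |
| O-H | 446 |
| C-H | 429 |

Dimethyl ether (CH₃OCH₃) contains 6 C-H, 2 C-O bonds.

ΔH ≈ −1047 kJ

Bonds broken (reactants):
  C-H: 6 × 429 = 2574
  C-O: 2 × 365 = 730
  O=O: 3 × 491 = 1473
  Σ(broken) = 4777 kJ
Bonds formed (products):
  C=O: 4 × 787 = 3148
  O-H: 6 × 446 = 2676
  Σ(formed) = 5824 kJ
ΔH = Σ(broken) − Σ(formed) = 4777 − 5824 = −1047 kJ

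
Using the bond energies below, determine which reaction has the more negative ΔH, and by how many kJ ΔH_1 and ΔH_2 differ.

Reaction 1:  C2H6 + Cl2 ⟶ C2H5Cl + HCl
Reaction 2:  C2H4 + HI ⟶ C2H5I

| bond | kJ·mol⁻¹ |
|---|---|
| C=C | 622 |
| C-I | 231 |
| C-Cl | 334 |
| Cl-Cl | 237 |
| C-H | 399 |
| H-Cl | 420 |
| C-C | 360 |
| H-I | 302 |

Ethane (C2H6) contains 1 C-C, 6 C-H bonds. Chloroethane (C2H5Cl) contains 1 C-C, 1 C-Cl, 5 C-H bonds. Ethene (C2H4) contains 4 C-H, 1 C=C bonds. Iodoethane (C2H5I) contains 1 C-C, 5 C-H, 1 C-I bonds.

Reaction 1, by 52 kJ

Reaction 1:
  Bonds broken (reactants):
    C-C: 1 × 360 = 360
    C-H: 6 × 399 = 2394
    Cl-Cl: 1 × 237 = 237
    Σ(broken) = 2991 kJ
  Bonds formed (products):
    C-C: 1 × 360 = 360
    C-Cl: 1 × 334 = 334
    C-H: 5 × 399 = 1995
    H-Cl: 1 × 420 = 420
    Σ(formed) = 3109 kJ
  ΔH_1 = 2991 − 3109 = −118 kJ
Reaction 2:
  Bonds broken (reactants):
    C-H: 4 × 399 = 1596
    C=C: 1 × 622 = 622
    H-I: 1 × 302 = 302
    Σ(broken) = 2520 kJ
  Bonds formed (products):
    C-C: 1 × 360 = 360
    C-H: 5 × 399 = 1995
    C-I: 1 × 231 = 231
    Σ(formed) = 2586 kJ
  ΔH_2 = 2520 − 2586 = −66 kJ
ΔH_1 − ΔH_2 = −52 kJ, so reaction 1 has the more negative ΔH; |ΔH_1 − ΔH_2| = 52 kJ.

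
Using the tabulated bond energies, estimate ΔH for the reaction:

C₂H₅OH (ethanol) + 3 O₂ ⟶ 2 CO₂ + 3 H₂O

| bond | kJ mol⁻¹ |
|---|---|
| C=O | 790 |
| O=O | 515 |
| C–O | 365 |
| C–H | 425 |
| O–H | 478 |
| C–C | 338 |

Bonds broken (reactants):
  C–C: 1 × 338 = 338
  C–H: 5 × 425 = 2125
  C–O: 1 × 365 = 365
  O–H: 1 × 478 = 478
  O=O: 3 × 515 = 1545
  Σ(broken) = 4851 kJ
Bonds formed (products):
  C=O: 4 × 790 = 3160
  O–H: 6 × 478 = 2868
  Σ(formed) = 6028 kJ
ΔH = Σ(broken) − Σ(formed) = 4851 − 6028 = −1177 kJ

ΔH ≈ −1177 kJ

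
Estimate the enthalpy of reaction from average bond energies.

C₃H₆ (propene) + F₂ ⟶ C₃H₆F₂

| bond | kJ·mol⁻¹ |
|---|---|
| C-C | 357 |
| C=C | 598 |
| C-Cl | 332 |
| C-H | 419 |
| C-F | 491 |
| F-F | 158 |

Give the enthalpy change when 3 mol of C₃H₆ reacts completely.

ΔH = −1749 kJ

Bonds broken (reactants):
  C-C: 1 × 357 = 357
  C-H: 6 × 419 = 2514
  C=C: 1 × 598 = 598
  F-F: 1 × 158 = 158
  Σ(broken) = 3627 kJ
Bonds formed (products):
  C-C: 2 × 357 = 714
  C-F: 2 × 491 = 982
  C-H: 6 × 419 = 2514
  Σ(formed) = 4210 kJ
ΔH = Σ(broken) − Σ(formed) = 3627 − 4210 = −583 kJ
For 3× the reaction as written: 3 × (−583) = −1749 kJ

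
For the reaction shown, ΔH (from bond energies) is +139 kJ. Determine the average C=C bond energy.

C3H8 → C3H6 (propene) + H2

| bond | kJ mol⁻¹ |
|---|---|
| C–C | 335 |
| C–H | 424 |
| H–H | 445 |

D(C=C) ≈ 599 kJ/mol

Let D be the C=C bond energy.
Σ(broken) = 2×335 + 8×424 = 4062
Σ(formed) = 1×335 + 6×424 + 1×D + 1×445 = 3324 + D
ΔH = Σ(broken) − Σ(formed) = (4062) − (3324 + D) = +738 − D
Setting this equal to +139 kJ gives D = 599 kJ/mol.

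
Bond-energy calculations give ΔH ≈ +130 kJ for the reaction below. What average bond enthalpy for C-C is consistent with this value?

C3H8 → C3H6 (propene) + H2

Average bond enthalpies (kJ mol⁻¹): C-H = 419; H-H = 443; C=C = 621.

D(C-C) ≈ 356 kJ/mol

Let D be the C-C bond energy.
Σ(broken) = 2×D + 8×419 = 3352 + 2D
Σ(formed) = 1×D + 6×419 + 1×621 + 1×443 = 3578 + D
ΔH = Σ(broken) − Σ(formed) = (3352 + 2D) − (3578 + D) = −226 + D
Setting this equal to +130 kJ gives D = 356 kJ/mol.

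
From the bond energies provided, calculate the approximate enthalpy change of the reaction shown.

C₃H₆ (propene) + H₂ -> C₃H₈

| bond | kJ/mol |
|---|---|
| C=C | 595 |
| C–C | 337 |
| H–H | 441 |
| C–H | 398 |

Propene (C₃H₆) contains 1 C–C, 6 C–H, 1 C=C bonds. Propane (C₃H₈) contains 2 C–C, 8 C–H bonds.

Bonds broken (reactants):
  C–C: 1 × 337 = 337
  C–H: 6 × 398 = 2388
  C=C: 1 × 595 = 595
  H–H: 1 × 441 = 441
  Σ(broken) = 3761 kJ
Bonds formed (products):
  C–C: 2 × 337 = 674
  C–H: 8 × 398 = 3184
  Σ(formed) = 3858 kJ
ΔH = Σ(broken) − Σ(formed) = 3761 − 3858 = −97 kJ

ΔH ≈ −97 kJ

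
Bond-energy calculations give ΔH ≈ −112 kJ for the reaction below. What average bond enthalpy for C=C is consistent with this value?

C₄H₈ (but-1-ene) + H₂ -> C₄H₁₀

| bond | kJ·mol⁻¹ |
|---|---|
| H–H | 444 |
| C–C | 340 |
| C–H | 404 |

D(C=C) ≈ 592 kJ/mol

Let D be the C=C bond energy.
Σ(broken) = 2×340 + 8×404 + 1×D + 1×444 = 4356 + D
Σ(formed) = 3×340 + 10×404 = 5060
ΔH = Σ(broken) − Σ(formed) = (4356 + D) − (5060) = −704 + D
Setting this equal to −112 kJ gives D = 592 kJ/mol.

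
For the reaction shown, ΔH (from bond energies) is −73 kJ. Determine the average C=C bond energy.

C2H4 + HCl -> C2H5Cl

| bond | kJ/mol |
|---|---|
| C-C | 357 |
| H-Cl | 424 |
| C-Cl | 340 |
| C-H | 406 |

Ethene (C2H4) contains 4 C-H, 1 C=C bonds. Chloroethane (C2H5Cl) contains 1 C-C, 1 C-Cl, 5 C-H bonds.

D(C=C) ≈ 606 kJ/mol

Let D be the C=C bond energy.
Σ(broken) = 4×406 + 1×D + 1×424 = 2048 + D
Σ(formed) = 1×357 + 1×340 + 5×406 = 2727
ΔH = Σ(broken) − Σ(formed) = (2048 + D) − (2727) = −679 + D
Setting this equal to −73 kJ gives D = 606 kJ/mol.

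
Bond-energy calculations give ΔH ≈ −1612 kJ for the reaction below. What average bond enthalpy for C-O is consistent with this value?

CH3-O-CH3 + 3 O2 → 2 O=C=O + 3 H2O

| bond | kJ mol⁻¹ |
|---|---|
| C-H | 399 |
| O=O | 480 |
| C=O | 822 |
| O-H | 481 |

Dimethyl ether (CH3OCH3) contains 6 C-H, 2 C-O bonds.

Let D be the C-O bond energy.
Σ(broken) = 6×399 + 2×D + 3×480 = 3834 + 2D
Σ(formed) = 4×822 + 6×481 = 6174
ΔH = Σ(broken) − Σ(formed) = (3834 + 2D) − (6174) = −2340 + 2D
Setting this equal to −1612 kJ gives 2D = 728, so D = 364 kJ/mol.

D(C-O) ≈ 364 kJ/mol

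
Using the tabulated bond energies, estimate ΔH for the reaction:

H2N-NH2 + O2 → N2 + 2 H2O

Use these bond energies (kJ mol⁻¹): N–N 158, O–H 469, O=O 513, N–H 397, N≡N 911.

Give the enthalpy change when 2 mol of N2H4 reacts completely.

ΔH = −1056 kJ

Bonds broken (reactants):
  N–H: 4 × 397 = 1588
  N–N: 1 × 158 = 158
  O=O: 1 × 513 = 513
  Σ(broken) = 2259 kJ
Bonds formed (products):
  N≡N: 1 × 911 = 911
  O–H: 4 × 469 = 1876
  Σ(formed) = 2787 kJ
ΔH = Σ(broken) − Σ(formed) = 2259 − 2787 = −528 kJ
For 2× the reaction as written: 2 × (−528) = −1056 kJ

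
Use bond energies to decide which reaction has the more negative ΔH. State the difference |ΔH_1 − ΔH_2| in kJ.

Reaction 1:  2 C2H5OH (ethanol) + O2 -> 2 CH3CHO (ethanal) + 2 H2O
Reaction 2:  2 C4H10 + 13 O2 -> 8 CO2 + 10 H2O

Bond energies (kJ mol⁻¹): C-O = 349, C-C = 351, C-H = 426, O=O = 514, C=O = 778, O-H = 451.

Reaction 2, by 3766 kJ

Reaction 1:
  Bonds broken (reactants):
    C-C: 2 × 351 = 702
    C-H: 10 × 426 = 4260
    C-O: 2 × 349 = 698
    O-H: 2 × 451 = 902
    O=O: 1 × 514 = 514
    Σ(broken) = 7076 kJ
  Bonds formed (products):
    C-C: 2 × 351 = 702
    C-H: 8 × 426 = 3408
    C=O: 2 × 778 = 1556
    O-H: 4 × 451 = 1804
    Σ(formed) = 7470 kJ
  ΔH_1 = 7076 − 7470 = −394 kJ
Reaction 2:
  Bonds broken (reactants):
    C-C: 6 × 351 = 2106
    C-H: 20 × 426 = 8520
    O=O: 13 × 514 = 6682
    Σ(broken) = 17308 kJ
  Bonds formed (products):
    C=O: 16 × 778 = 12448
    O-H: 20 × 451 = 9020
    Σ(formed) = 21468 kJ
  ΔH_2 = 17308 − 21468 = −4160 kJ
ΔH_1 − ΔH_2 = +3766 kJ, so reaction 2 has the more negative ΔH; |ΔH_1 − ΔH_2| = 3766 kJ.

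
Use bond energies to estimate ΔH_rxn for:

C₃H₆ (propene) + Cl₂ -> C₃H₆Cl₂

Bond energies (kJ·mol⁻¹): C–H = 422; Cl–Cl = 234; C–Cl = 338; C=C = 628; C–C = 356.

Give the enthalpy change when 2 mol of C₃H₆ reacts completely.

ΔH = −340 kJ

Bonds broken (reactants):
  C–C: 1 × 356 = 356
  C–H: 6 × 422 = 2532
  C=C: 1 × 628 = 628
  Cl–Cl: 1 × 234 = 234
  Σ(broken) = 3750 kJ
Bonds formed (products):
  C–C: 2 × 356 = 712
  C–Cl: 2 × 338 = 676
  C–H: 6 × 422 = 2532
  Σ(formed) = 3920 kJ
ΔH = Σ(broken) − Σ(formed) = 3750 − 3920 = −170 kJ
For 2× the reaction as written: 2 × (−170) = −340 kJ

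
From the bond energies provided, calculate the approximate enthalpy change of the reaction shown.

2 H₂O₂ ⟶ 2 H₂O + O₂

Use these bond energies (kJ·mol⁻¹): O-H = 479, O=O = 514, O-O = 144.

Bonds broken (reactants):
  O-H: 4 × 479 = 1916
  O-O: 2 × 144 = 288
  Σ(broken) = 2204 kJ
Bonds formed (products):
  O-H: 4 × 479 = 1916
  O=O: 1 × 514 = 514
  Σ(formed) = 2430 kJ
ΔH = Σ(broken) − Σ(formed) = 2204 − 2430 = −226 kJ

ΔH ≈ −226 kJ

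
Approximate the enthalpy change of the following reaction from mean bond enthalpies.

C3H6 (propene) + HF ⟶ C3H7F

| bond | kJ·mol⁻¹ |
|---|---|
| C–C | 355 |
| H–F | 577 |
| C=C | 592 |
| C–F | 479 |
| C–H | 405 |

Bonds broken (reactants):
  C–C: 1 × 355 = 355
  C–H: 6 × 405 = 2430
  C=C: 1 × 592 = 592
  H–F: 1 × 577 = 577
  Σ(broken) = 3954 kJ
Bonds formed (products):
  C–C: 2 × 355 = 710
  C–F: 1 × 479 = 479
  C–H: 7 × 405 = 2835
  Σ(formed) = 4024 kJ
ΔH = Σ(broken) − Σ(formed) = 3954 − 4024 = −70 kJ

ΔH ≈ −70 kJ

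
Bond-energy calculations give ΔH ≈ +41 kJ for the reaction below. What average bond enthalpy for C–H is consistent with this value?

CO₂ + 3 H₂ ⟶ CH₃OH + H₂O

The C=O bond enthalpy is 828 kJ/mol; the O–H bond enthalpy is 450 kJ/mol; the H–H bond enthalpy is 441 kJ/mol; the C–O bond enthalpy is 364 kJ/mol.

D(C–H) ≈ 408 kJ/mol

Let D be the C–H bond energy.
Σ(broken) = 2×828 + 3×441 = 2979
Σ(formed) = 3×D + 1×364 + 3×450 = 1714 + 3D
ΔH = Σ(broken) − Σ(formed) = (2979) − (1714 + 3D) = +1265 − 3D
Setting this equal to +41 kJ gives 3D = 1224, so D = 408 kJ/mol.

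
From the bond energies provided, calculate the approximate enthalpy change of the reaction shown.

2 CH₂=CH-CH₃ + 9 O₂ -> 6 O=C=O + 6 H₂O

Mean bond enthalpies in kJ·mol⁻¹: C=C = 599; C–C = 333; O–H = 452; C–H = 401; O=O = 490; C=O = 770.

Bonds broken (reactants):
  C–C: 2 × 333 = 666
  C–H: 12 × 401 = 4812
  C=C: 2 × 599 = 1198
  O=O: 9 × 490 = 4410
  Σ(broken) = 11086 kJ
Bonds formed (products):
  C=O: 12 × 770 = 9240
  O–H: 12 × 452 = 5424
  Σ(formed) = 14664 kJ
ΔH = Σ(broken) − Σ(formed) = 11086 − 14664 = −3578 kJ

ΔH ≈ −3578 kJ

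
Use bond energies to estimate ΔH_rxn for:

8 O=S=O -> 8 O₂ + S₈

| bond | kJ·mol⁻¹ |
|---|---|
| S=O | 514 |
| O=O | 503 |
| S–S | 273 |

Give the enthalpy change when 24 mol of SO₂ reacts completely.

ΔH = +6048 kJ

Bonds broken (reactants):
  S=O: 16 × 514 = 8224
  Σ(broken) = 8224 kJ
Bonds formed (products):
  O=O: 8 × 503 = 4024
  S–S: 8 × 273 = 2184
  Σ(formed) = 6208 kJ
ΔH = Σ(broken) − Σ(formed) = 8224 − 6208 = +2016 kJ
For 3× the reaction as written: 3 × (+2016) = +6048 kJ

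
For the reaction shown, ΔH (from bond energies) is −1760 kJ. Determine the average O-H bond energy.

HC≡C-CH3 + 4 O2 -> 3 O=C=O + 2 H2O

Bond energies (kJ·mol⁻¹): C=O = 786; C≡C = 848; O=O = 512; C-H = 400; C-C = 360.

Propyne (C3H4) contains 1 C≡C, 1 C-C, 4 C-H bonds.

Let D be the O-H bond energy.
Σ(broken) = 1×848 + 1×360 + 4×400 + 4×512 = 4856
Σ(formed) = 6×786 + 4×D = 4716 + 4D
ΔH = Σ(broken) − Σ(formed) = (4856) − (4716 + 4D) = +140 − 4D
Setting this equal to −1760 kJ gives 4D = 1900, so D = 475 kJ/mol.

D(O-H) ≈ 475 kJ/mol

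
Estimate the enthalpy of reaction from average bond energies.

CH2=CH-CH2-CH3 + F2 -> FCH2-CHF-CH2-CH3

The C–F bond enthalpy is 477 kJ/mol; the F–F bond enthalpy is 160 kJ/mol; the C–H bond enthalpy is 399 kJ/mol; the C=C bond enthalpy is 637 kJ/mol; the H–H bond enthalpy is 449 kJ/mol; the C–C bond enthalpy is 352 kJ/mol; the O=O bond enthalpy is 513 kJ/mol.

ΔH ≈ −509 kJ

Bonds broken (reactants):
  C–C: 2 × 352 = 704
  C–H: 8 × 399 = 3192
  C=C: 1 × 637 = 637
  F–F: 1 × 160 = 160
  Σ(broken) = 4693 kJ
Bonds formed (products):
  C–C: 3 × 352 = 1056
  C–F: 2 × 477 = 954
  C–H: 8 × 399 = 3192
  Σ(formed) = 5202 kJ
ΔH = Σ(broken) − Σ(formed) = 4693 − 5202 = −509 kJ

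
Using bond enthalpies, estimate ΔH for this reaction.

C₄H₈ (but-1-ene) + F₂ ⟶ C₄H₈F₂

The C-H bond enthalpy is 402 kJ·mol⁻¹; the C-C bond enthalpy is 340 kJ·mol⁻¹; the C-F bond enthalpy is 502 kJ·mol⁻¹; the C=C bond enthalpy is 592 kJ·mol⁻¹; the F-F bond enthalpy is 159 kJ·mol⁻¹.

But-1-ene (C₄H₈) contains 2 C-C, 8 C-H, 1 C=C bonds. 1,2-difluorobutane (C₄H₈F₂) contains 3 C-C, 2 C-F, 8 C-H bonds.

ΔH ≈ −593 kJ

Bonds broken (reactants):
  C-C: 2 × 340 = 680
  C-H: 8 × 402 = 3216
  C=C: 1 × 592 = 592
  F-F: 1 × 159 = 159
  Σ(broken) = 4647 kJ
Bonds formed (products):
  C-C: 3 × 340 = 1020
  C-F: 2 × 502 = 1004
  C-H: 8 × 402 = 3216
  Σ(formed) = 5240 kJ
ΔH = Σ(broken) − Σ(formed) = 4647 − 5240 = −593 kJ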